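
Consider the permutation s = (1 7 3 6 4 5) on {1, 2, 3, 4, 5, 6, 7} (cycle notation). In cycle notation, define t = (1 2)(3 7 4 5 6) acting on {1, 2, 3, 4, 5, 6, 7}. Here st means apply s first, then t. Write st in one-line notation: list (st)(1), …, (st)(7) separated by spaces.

(st)(x) = t(s(x)). Computing each image: t(s(1)) = t(7) = 4, t(s(2)) = t(2) = 1, t(s(3)) = t(6) = 3, t(s(4)) = t(5) = 6, t(s(5)) = t(1) = 2, t(s(6)) = t(4) = 5, t(s(7)) = t(3) = 7.
Hence st = [4 1 3 6 2 5 7].

4 1 3 6 2 5 7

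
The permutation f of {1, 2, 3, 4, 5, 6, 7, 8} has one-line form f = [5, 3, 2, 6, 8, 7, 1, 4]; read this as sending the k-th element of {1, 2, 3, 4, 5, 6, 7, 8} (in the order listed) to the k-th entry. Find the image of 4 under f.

4 is element number 4 of the domain, and entry number 4 of the one-line form is 6, so f(4) = 6.

6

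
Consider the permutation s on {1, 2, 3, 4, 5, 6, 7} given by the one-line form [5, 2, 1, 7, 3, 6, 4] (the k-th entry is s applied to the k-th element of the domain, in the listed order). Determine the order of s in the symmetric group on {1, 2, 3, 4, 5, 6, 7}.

The disjoint-cycle form of s has cycle lengths 3, 2, 1, 1.
Since disjoint cycles commute, ord(s) = lcm(3, 2) = 6.

6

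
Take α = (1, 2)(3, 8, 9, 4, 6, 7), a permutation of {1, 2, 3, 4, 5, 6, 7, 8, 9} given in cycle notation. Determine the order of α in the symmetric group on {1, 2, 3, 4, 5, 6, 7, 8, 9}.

6

The cycle type of α is (6, 2, 1).
The order of α is the least common multiple of its cycle lengths: lcm(6, 2) = 6.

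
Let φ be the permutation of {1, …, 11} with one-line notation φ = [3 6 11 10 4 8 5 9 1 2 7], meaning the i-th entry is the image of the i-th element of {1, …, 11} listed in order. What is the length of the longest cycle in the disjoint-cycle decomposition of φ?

11

Decomposing into disjoint cycles gives (1 3 11 7 5 4 10 2 6 8 9); the longest has length 11.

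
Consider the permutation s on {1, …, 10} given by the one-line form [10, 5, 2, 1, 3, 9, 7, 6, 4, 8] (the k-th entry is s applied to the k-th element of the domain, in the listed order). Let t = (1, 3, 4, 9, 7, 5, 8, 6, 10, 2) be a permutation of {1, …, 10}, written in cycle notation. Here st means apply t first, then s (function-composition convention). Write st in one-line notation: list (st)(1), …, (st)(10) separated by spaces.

2 10 1 4 6 8 3 9 7 5

For each element, apply t then s: 1 → 3 → 2; 2 → 1 → 10; 3 → 4 → 1; 4 → 9 → 4; 5 → 8 → 6; 6 → 10 → 8; 7 → 5 → 3; 8 → 6 → 9; 9 → 7 → 7; 10 → 2 → 5.
Collecting the images, st = [2 10 1 4 6 8 3 9 7 5].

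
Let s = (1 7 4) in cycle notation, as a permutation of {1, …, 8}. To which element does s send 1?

7

1 appears in (1 7 4); the next entry (wrapping around) is 7.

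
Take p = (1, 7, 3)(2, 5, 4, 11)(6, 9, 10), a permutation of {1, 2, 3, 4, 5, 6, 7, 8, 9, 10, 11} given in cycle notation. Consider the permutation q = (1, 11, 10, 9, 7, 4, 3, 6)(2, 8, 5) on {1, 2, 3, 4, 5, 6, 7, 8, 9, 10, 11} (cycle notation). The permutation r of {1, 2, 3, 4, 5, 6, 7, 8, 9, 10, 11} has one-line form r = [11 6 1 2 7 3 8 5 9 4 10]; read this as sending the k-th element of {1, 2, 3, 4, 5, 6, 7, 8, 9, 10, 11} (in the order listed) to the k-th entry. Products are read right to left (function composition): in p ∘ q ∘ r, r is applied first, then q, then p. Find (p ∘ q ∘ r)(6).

9

(p ∘ q ∘ r)(6) = p(q(r(6))). r(6) = 3, then q(3) = 6, then p(6) = 9, so the result is 9.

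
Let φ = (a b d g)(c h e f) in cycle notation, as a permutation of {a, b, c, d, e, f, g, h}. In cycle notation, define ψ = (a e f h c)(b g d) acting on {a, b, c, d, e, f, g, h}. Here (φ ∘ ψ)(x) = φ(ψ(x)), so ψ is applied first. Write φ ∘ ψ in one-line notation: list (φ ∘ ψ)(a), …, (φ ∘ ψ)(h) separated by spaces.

f a b d c e g h

(φ ∘ ψ)(x) = φ(ψ(x)). Computing each image: φ(ψ(a)) = φ(e) = f, φ(ψ(b)) = φ(g) = a, φ(ψ(c)) = φ(a) = b, φ(ψ(d)) = φ(b) = d, φ(ψ(e)) = φ(f) = c, φ(ψ(f)) = φ(h) = e, φ(ψ(g)) = φ(d) = g, φ(ψ(h)) = φ(c) = h.
Hence φ ∘ ψ = [f a b d c e g h].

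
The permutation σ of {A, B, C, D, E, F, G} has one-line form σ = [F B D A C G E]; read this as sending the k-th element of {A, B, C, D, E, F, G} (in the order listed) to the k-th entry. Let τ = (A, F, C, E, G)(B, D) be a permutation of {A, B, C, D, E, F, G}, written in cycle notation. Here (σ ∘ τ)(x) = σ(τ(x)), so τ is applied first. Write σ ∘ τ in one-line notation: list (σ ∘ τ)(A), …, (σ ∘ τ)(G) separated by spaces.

For each element, apply τ then σ: A → F → G; B → D → A; C → E → C; D → B → B; E → G → E; F → C → D; G → A → F.
Collecting the images, σ ∘ τ = [G A C B E D F].

G A C B E D F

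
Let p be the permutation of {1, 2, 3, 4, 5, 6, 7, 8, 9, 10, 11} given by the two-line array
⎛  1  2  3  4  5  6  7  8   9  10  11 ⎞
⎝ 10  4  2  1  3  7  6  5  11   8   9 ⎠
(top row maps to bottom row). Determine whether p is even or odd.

even

In disjoint-cycle form the cycle lengths are 7, 2, 2.
A cycle is odd iff its length is even; p has 2 even-length cycles, so sgn(p) = (−1)^2 and p is even.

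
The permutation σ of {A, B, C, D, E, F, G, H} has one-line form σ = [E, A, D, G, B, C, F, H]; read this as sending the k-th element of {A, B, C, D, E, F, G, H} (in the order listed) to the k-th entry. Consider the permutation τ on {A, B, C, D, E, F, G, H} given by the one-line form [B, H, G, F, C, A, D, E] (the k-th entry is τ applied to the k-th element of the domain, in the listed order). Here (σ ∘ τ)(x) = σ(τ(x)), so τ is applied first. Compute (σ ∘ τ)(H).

B

(σ ∘ τ)(H) = σ(τ(H)). τ(H) = E, then σ(E) = B. So (σ ∘ τ)(H) = B.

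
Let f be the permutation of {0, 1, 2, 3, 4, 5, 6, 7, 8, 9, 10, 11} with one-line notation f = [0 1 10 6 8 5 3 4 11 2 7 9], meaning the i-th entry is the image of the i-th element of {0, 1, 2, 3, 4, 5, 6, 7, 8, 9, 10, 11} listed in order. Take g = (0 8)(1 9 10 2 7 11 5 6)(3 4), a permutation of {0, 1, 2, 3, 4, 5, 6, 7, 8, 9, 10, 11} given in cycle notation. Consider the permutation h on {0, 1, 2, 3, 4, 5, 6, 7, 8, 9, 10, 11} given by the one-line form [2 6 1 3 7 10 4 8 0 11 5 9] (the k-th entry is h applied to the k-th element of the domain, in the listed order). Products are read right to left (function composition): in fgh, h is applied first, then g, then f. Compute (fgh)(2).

Chase 2: h(2) = 1; g(1) = 9; f(9) = 2. Hence (fgh)(2) = 2.

2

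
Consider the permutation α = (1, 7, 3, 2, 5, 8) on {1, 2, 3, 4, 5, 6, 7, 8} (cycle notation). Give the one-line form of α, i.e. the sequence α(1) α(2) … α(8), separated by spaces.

Reading each image from the cycles: 1↦7, 2↦5, 3↦2, 4↦4, 5↦8, 6↦6, 7↦3, 8↦1.
So the one-line form is 7 5 2 4 8 6 3 1.

7 5 2 4 8 6 3 1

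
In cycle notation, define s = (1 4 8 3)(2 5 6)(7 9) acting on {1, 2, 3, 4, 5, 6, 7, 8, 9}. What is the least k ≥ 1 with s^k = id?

12

The cycle type of s is (4, 3, 2).
The order is lcm(4, 3, 2) = 12.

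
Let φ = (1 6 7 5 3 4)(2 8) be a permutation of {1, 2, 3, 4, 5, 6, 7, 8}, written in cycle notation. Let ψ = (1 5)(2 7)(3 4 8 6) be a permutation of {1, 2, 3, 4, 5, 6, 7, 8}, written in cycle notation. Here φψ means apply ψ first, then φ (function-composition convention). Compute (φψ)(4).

2

First apply ψ: ψ(4) = 8, then φ(8) = 2. Thus (φψ)(4) = 2.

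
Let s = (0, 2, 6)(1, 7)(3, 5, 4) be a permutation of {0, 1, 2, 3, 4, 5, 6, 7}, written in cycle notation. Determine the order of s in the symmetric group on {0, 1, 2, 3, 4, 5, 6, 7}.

6

The disjoint cycles have lengths 3, 3, 2.
Since disjoint cycles commute, ord(s) = lcm(3, 3, 2) = 6.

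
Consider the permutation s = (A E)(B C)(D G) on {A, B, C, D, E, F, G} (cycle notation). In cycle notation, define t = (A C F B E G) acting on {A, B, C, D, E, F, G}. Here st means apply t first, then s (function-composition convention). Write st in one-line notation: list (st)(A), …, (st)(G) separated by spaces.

B A F G D C E

Chase each element through t then s: A → C → B; B → E → A; C → F → F; D → D → G; E → G → D; F → B → C; G → A → E.
So st in one-line form is B A F G D C E.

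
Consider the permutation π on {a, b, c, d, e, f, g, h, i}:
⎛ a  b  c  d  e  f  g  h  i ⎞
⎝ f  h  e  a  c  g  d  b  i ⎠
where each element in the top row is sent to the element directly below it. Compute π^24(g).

Tracing g → d → … returns to g after 4 steps, so g lies in a 4-cycle (a, f, g, d).
Since the cycle has length 4, π^24 acts on it the same as π^0 (24 mod 4 = 0).
So π^24(g) = g.

g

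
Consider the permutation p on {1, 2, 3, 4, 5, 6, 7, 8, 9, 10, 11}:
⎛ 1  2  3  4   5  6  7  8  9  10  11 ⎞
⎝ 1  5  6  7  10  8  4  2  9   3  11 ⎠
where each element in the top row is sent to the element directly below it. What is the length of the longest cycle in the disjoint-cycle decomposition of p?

Decomposing into disjoint cycles gives (2, 5, 10, 3, 6, 8)(4, 7); the longest has length 6.

6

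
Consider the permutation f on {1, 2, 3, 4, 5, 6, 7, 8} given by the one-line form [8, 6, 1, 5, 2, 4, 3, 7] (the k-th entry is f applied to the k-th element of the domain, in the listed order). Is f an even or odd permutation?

even

In disjoint-cycle form the cycle lengths are 4, 4.
A cycle of length ℓ contributes ℓ−1 transpositions, so f is a product of 3 + 3 = 6 transpositions — even.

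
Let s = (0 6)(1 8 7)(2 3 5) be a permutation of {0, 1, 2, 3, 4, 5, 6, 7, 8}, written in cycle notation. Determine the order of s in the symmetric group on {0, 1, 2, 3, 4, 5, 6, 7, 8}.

6

The disjoint cycles have lengths 3, 3, 2, 1.
Since disjoint cycles commute, ord(s) = lcm(3, 3, 2) = 6.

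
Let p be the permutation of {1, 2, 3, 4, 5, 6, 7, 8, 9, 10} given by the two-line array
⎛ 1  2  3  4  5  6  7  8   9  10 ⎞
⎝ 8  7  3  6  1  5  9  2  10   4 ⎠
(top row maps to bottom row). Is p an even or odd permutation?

even

In disjoint-cycle form the cycle lengths are 9, 1.
A cycle of length ℓ contributes ℓ−1 transpositions, so p is a product of 8 transpositions — even.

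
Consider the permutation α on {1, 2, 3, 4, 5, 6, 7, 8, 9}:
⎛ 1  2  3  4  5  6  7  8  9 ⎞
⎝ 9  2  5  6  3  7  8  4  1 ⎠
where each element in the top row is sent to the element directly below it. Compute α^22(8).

Tracing 8 → 4 → … returns to 8 after 4 steps, so 8 lies in a 4-cycle (4 6 7 8).
On a 4-cycle, α^4 is the identity, so α^22 = α^2 there (22 ≡ 2 mod 4).
Stepping 2 places around the cycle: 8 → 4 → 6.

6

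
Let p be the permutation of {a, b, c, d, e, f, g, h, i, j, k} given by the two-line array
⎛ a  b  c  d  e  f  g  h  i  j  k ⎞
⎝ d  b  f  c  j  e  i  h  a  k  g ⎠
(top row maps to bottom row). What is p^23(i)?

e

Tracing i → a → … returns to i after 9 steps, so i lies in a 9-cycle (a d c f e j k g i).
Powers repeat with period 9 on this cycle, and 23 mod 9 = 5, so p^23(i) = p^5(i).
Stepping 5 places around the cycle: i → a → d → c → f → e.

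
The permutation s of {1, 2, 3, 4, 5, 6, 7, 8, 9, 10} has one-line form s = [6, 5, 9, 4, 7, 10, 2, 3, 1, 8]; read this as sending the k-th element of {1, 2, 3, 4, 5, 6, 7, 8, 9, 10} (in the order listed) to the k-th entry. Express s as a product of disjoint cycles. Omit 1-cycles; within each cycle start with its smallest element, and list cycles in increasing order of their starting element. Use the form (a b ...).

(1 6 10 8 3 9)(2 5 7)

Iterating s from 1 gives 1 → 6 → 10 → 8 → 3 → 9 → 1; that is the 6-cycle (1 6 10 8 3 9).
Repeating from the next unused element and collecting all non-trivial cycles gives (1 6 10 8 3 9)(2 5 7).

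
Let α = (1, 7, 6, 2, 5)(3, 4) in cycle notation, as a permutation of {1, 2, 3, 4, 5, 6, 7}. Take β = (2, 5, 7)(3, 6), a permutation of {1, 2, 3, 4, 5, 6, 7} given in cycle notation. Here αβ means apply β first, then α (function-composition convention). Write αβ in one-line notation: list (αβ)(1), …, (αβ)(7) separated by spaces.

7 1 2 3 6 4 5

Chase each element through β then α: 1 → 1 → 7; 2 → 5 → 1; 3 → 6 → 2; 4 → 4 → 3; 5 → 7 → 6; 6 → 3 → 4; 7 → 2 → 5.
So αβ in one-line form is 7 1 2 3 6 4 5.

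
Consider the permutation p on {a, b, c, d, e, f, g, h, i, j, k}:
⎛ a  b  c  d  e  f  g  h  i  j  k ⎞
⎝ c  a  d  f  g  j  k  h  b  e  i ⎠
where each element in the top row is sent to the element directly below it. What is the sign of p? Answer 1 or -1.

In disjoint-cycle form the cycle lengths are 10, 1.
A cycle is odd iff its length is even; p has 1 even-length cycle, so sgn(p) = (−1)^1 and p is odd.

-1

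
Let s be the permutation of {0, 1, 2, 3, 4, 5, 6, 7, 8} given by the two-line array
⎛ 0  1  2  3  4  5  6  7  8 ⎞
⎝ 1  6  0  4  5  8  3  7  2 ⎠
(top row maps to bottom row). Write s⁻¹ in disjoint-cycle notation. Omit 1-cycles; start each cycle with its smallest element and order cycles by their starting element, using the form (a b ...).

(0 2 8 5 4 3 6 1)

First write s in disjoint cycles: (0 1 6 3 4 5 8 2).
The inverse reverses every cycle; in canonical form, s⁻¹ = (0 2 8 5 4 3 6 1).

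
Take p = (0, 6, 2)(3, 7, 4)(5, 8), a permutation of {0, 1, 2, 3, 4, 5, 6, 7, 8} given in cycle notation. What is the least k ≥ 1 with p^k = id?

The cycle type of p is (3, 3, 2, 1).
The order is lcm(3, 3, 2) = 6.

6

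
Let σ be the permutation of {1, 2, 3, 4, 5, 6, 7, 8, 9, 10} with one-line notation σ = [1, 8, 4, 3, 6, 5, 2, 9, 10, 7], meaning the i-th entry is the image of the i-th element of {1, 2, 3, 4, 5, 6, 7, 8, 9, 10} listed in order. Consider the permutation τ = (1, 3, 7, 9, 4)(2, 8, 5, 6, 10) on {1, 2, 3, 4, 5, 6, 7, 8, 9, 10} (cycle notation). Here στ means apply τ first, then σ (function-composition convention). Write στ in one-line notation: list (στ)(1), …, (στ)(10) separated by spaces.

For each element, apply τ then σ: 1 → 3 → 4; 2 → 8 → 9; 3 → 7 → 2; 4 → 1 → 1; 5 → 6 → 5; 6 → 10 → 7; 7 → 9 → 10; 8 → 5 → 6; 9 → 4 → 3; 10 → 2 → 8.
Collecting the images, στ = [4 9 2 1 5 7 10 6 3 8].

4 9 2 1 5 7 10 6 3 8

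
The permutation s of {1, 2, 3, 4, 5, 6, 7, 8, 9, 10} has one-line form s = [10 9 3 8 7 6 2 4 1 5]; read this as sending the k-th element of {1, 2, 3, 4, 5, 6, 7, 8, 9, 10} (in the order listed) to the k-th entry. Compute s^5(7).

5

Tracing 7 → 2 → … returns to 7 after 6 steps, so 7 lies in a 6-cycle (1, 10, 5, 7, 2, 9).
Stepping 5 places around the cycle: 7 → 2 → 9 → 1 → 10 → 5.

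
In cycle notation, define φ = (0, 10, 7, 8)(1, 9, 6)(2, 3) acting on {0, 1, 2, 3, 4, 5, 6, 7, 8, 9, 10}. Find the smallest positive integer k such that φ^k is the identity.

12

The disjoint cycles have lengths 4, 3, 2, 1, 1.
The order is lcm(4, 3, 2) = 12.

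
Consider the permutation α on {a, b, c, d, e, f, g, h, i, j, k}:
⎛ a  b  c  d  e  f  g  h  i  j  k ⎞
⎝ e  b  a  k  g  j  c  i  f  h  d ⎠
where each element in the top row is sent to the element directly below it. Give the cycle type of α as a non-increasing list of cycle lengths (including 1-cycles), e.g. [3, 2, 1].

[4, 4, 2, 1]

The disjoint cycles are (a, e, g, c)(b)(d, k)(f, j, h, i), with lengths 4, 4, 2, 1 in non-increasing order.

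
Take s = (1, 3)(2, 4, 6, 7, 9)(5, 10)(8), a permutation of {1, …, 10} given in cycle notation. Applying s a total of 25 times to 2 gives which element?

2 lies in the 5-cycle (2, 4, 6, 7, 9).
On a 5-cycle, s^5 is the identity, so s^25 = s^0 there (25 ≡ 0 mod 5).
So s^25(2) = 2.

2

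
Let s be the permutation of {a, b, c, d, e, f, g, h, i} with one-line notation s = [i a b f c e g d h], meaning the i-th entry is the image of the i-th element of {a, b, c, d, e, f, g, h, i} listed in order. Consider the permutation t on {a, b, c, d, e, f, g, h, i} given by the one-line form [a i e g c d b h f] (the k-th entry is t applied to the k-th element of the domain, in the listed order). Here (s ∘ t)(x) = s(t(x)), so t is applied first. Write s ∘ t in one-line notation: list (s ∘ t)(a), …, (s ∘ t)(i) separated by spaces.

i h c g b f a d e

(s ∘ t)(x) = s(t(x)). Computing each image: s(t(a)) = s(a) = i, s(t(b)) = s(i) = h, s(t(c)) = s(e) = c, s(t(d)) = s(g) = g, s(t(e)) = s(c) = b, s(t(f)) = s(d) = f, s(t(g)) = s(b) = a, s(t(h)) = s(h) = d, s(t(i)) = s(f) = e.
Hence s ∘ t = [i h c g b f a d e].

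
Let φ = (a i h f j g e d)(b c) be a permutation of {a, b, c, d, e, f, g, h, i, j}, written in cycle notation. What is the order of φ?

The disjoint cycles have lengths 8, 2.
The order is lcm(8, 2) = 8.

8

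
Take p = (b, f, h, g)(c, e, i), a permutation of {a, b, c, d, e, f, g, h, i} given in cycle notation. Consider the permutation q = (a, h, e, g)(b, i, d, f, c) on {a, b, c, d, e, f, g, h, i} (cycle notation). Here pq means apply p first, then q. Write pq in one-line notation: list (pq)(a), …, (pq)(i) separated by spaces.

h c g f d e i a b

Chase each element through p then q: a → a → h; b → f → c; c → e → g; d → d → f; e → i → d; f → h → e; g → b → i; h → g → a; i → c → b.
So pq in one-line form is h c g f d e i a b.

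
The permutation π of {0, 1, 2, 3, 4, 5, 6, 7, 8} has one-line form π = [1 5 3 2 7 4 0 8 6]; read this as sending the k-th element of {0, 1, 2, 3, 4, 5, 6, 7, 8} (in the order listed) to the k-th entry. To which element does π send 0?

1

0 is element number 1 of the domain, and entry number 1 of the one-line form is 1, so π(0) = 1.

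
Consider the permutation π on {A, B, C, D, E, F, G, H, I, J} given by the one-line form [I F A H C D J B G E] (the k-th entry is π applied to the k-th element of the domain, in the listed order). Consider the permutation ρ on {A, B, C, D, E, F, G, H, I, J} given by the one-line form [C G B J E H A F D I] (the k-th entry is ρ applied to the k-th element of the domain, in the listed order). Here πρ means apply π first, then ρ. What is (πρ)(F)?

J

(πρ)(F) = ρ(π(F)). π(F) = D, then ρ(D) = J. So (πρ)(F) = J.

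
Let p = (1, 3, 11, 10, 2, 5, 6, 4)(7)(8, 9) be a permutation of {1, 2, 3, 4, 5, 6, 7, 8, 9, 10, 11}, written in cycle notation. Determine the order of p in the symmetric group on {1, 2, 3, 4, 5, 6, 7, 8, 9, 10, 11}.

8

The disjoint cycles have lengths 8, 2, 1.
Since disjoint cycles commute, ord(p) = lcm(8, 2) = 8.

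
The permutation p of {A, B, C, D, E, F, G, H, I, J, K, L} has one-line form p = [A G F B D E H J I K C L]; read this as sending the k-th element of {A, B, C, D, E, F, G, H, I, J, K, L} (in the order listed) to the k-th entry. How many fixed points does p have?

3

The fixed points (elements with p(x) = x) are {A, I, L}, so there are 3.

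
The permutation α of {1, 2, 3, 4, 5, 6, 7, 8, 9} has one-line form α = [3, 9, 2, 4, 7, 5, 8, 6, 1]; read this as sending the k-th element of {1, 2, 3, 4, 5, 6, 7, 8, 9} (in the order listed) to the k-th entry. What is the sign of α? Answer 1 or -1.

1

In disjoint-cycle form the cycle lengths are 4, 4, 1.
A cycle is odd iff its length is even; α has 2 even-length cycles, so sgn(α) = (−1)^2 and α is even.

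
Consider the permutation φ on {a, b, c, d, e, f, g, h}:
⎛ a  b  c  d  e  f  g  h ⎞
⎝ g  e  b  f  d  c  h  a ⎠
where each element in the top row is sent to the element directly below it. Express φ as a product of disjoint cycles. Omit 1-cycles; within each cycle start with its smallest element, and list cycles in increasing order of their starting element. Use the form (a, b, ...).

(a, g, h)(b, e, d, f, c)

Iterating φ from a gives a → g → h → a; that is the 3-cycle (a, g, h).
Continuing from each remaining unvisited element yields (a, g, h)(b, e, d, f, c).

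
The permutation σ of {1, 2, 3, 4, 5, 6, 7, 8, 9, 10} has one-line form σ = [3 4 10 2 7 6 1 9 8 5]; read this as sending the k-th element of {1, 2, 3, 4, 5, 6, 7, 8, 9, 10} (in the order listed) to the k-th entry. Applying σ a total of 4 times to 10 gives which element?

Tracing 10 → 5 → … returns to 10 after 5 steps, so 10 lies in a 5-cycle (1, 3, 10, 5, 7).
Stepping 4 places around the cycle: 10 → 5 → 7 → 1 → 3.

3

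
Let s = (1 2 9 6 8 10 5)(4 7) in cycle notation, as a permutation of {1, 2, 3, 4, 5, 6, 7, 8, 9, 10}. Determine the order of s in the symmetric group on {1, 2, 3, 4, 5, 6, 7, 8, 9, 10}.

14

The disjoint cycles have lengths 7, 2, 1.
Since disjoint cycles commute, ord(s) = lcm(7, 2) = 14.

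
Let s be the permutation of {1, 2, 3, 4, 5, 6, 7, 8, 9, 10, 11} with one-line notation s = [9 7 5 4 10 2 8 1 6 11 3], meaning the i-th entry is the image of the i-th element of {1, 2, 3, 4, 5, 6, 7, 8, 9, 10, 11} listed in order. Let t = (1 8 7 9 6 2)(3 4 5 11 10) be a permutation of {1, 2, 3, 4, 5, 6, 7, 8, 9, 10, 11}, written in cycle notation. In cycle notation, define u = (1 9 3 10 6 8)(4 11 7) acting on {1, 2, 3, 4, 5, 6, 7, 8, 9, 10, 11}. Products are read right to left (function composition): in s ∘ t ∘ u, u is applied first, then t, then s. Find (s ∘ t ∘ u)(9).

4

Chase 9: u(9) = 3; t(3) = 4; s(4) = 4. Hence (s ∘ t ∘ u)(9) = 4.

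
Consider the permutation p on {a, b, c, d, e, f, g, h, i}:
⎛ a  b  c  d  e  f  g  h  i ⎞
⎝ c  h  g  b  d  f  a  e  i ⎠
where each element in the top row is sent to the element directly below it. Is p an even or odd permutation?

In disjoint-cycle form the cycle lengths are 4, 3, 1, 1.
A cycle of length ℓ contributes ℓ−1 transpositions, so p is a product of 3 + 2 = 5 transpositions — odd.

odd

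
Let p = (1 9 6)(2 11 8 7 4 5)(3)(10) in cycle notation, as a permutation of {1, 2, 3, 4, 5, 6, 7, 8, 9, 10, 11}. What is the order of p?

6

The cycle type of p is (6, 3, 1, 1).
Since disjoint cycles commute, ord(p) = lcm(6, 3) = 6.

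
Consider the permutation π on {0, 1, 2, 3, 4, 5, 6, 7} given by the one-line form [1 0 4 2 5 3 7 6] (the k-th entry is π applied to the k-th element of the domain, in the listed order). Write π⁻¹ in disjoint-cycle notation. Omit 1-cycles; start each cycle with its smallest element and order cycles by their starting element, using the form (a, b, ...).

(0, 1)(2, 3, 5, 4)(6, 7)

The cycle decomposition of π is (0, 1)(2, 4, 5, 3)(6, 7).
The inverse reverses every cycle; in canonical form, π⁻¹ = (0, 1)(2, 3, 5, 4)(6, 7).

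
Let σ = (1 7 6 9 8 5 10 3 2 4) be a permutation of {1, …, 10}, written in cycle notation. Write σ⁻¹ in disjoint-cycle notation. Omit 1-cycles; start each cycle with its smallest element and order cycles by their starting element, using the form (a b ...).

If σ sends a → b within a cycle, σ⁻¹ sends b → a; equivalently, reverse each cycle.
Reversing each cycle of σ and rotating so the smallest element leads gives (1 4 2 3 10 5 8 9 6 7).

(1 4 2 3 10 5 8 9 6 7)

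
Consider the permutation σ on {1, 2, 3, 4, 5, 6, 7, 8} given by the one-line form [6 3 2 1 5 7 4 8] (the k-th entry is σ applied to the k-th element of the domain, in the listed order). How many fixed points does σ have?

2

The fixed points (elements with σ(x) = x) are {5, 8}, so there are 2.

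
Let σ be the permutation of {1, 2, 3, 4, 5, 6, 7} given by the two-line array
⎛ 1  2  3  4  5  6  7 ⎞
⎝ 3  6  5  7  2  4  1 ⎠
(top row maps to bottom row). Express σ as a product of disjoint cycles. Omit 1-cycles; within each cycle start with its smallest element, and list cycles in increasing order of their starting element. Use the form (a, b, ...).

Start at 1 and follow images: 1 → 3 → 5 → 2 → 6 → 4 → 7 → 1, giving the cycle (1, 3, 5, 2, 6, 4, 7).
Repeating from the next unused element and collecting all non-trivial cycles gives (1, 3, 5, 2, 6, 4, 7).

(1, 3, 5, 2, 6, 4, 7)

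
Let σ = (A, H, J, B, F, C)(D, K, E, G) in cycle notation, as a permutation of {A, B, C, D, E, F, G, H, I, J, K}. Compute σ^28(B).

H

B lies in the 6-cycle (A, H, J, B, F, C).
Since the cycle has length 6, σ^28 acts on it the same as σ^4 (28 mod 6 = 4).
Stepping 4 places around the cycle: B → F → C → A → H.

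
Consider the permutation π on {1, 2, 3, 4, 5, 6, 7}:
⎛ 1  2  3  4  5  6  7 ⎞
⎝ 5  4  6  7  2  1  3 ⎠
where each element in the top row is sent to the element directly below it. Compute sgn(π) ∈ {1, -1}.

1

In disjoint-cycle form the cycle lengths are 7.
A cycle is odd iff its length is even; π has 0 even-length cycles, so sgn(π) = (−1)^0 and π is even.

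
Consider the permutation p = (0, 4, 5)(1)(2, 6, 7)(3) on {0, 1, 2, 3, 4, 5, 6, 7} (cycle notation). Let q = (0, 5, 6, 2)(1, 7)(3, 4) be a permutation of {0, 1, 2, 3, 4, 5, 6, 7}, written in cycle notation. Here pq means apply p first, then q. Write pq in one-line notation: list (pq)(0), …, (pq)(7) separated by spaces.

For each element, apply p then q: 0 → 4 → 3; 1 → 1 → 7; 2 → 6 → 2; 3 → 3 → 4; 4 → 5 → 6; 5 → 0 → 5; 6 → 7 → 1; 7 → 2 → 0.
So pq in one-line form is 3 7 2 4 6 5 1 0.

3 7 2 4 6 5 1 0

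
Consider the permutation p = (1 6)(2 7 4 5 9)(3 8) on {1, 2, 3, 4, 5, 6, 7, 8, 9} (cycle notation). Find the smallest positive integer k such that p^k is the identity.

The cycle type of p is (5, 2, 2).
The order of p is the least common multiple of its cycle lengths: lcm(5, 2, 2) = 10.

10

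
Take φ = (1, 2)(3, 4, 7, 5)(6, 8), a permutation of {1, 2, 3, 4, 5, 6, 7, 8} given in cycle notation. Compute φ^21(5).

3

5 lies in the 4-cycle (3, 4, 7, 5).
On a 4-cycle, φ^4 is the identity, so φ^21 = φ^1 there (21 ≡ 1 mod 4).
Advancing 1 step from 5: 5 → 3.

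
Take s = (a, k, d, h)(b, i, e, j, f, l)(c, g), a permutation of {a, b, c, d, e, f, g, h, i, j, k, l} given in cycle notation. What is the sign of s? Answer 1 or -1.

The cycle lengths are 6, 4, 2.
A cycle of length ℓ contributes ℓ−1 transpositions, so s is a product of 5 + 3 + 1 = 9 transpositions — odd.

-1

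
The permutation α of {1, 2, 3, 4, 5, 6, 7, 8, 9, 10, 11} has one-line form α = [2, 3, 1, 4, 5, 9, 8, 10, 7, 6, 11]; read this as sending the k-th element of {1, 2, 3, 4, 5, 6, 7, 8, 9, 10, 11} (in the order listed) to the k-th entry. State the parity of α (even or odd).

In disjoint-cycle form the cycle lengths are 5, 3, 1, 1, 1.
A cycle of length ℓ contributes ℓ−1 transpositions, so α is a product of 4 + 2 = 6 transpositions — even.

even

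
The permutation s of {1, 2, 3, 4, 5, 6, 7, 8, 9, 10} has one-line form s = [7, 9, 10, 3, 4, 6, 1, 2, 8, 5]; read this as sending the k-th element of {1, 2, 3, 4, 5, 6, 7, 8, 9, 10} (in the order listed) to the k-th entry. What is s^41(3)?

10

Tracing 3 → 10 → … returns to 3 after 4 steps, so 3 lies in a 4-cycle (3, 10, 5, 4).
Powers repeat with period 4 on this cycle, and 41 mod 4 = 1, so s^41(3) = s^1(3).
Advancing 1 step from 3: 3 → 10.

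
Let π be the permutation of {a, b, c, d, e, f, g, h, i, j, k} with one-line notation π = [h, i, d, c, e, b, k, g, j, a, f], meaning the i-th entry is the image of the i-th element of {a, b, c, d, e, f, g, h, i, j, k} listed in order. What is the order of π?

8

Writing π as disjoint cycles, the cycle lengths are 8, 2, 1.
The order of π is the least common multiple of its cycle lengths: lcm(8, 2) = 8.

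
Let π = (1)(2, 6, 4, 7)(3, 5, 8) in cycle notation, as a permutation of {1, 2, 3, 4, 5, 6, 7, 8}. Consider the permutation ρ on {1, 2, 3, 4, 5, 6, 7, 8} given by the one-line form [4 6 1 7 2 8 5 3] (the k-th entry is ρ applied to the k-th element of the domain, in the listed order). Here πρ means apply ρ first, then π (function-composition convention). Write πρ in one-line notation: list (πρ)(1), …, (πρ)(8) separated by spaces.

7 4 1 2 6 3 8 5

For each element, apply ρ then π: 1 → 4 → 7; 2 → 6 → 4; 3 → 1 → 1; 4 → 7 → 2; 5 → 2 → 6; 6 → 8 → 3; 7 → 5 → 8; 8 → 3 → 5.
So πρ in one-line form is 7 4 1 2 6 3 8 5.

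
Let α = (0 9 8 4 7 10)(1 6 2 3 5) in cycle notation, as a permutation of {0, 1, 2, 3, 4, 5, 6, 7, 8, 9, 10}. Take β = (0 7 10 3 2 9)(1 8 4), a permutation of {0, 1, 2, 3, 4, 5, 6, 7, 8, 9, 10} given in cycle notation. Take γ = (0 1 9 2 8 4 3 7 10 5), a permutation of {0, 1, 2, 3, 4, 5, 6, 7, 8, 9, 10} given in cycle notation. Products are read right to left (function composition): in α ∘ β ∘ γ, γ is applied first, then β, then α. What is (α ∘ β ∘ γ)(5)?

10

(α ∘ β ∘ γ)(5) = α(β(γ(5))). γ(5) = 0, then β(0) = 7, then α(7) = 10, so the result is 10.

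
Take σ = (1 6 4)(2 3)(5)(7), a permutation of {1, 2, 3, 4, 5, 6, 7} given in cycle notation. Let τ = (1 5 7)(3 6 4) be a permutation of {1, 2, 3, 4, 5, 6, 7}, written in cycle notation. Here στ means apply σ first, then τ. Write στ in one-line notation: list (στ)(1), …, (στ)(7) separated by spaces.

For each element, apply σ then τ: 1 → 6 → 4; 2 → 3 → 6; 3 → 2 → 2; 4 → 1 → 5; 5 → 5 → 7; 6 → 4 → 3; 7 → 7 → 1.
So στ in one-line form is 4 6 2 5 7 3 1.

4 6 2 5 7 3 1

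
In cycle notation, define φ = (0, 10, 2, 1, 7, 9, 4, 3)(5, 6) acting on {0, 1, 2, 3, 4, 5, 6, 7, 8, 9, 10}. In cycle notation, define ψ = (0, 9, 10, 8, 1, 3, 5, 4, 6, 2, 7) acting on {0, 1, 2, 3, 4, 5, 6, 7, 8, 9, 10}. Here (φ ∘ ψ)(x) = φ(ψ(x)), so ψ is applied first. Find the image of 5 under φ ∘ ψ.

3

First apply ψ: ψ(5) = 4, then φ(4) = 3. Thus (φ ∘ ψ)(5) = 3.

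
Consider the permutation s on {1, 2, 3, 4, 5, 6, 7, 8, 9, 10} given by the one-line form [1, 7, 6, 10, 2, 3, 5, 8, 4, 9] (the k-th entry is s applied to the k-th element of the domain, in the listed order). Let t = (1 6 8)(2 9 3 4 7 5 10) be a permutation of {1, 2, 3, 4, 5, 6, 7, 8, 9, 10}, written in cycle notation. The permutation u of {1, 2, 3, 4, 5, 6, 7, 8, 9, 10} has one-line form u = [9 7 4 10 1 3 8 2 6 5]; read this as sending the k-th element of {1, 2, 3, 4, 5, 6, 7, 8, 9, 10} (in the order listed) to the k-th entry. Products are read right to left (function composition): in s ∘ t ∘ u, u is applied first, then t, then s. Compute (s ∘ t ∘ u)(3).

5

(s ∘ t ∘ u)(3) = s(t(u(3))). u(3) = 4, then t(4) = 7, then s(7) = 5, so the result is 5.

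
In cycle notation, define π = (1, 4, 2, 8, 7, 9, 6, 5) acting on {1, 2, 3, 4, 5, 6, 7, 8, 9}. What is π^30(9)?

8

9 lies in the 8-cycle (1, 4, 2, 8, 7, 9, 6, 5).
On an 8-cycle, π^8 is the identity, so π^30 = π^6 there (30 ≡ 6 mod 8).
Advancing 6 steps from 9: 9 → 6 → 5 → 1 → 4 → 2 → 8.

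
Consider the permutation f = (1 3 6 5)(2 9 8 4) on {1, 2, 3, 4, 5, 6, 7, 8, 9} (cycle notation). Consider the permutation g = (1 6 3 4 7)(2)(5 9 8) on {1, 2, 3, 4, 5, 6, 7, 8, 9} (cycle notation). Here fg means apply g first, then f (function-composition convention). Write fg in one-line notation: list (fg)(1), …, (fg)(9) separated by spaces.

(fg)(x) = f(g(x)). Computing each image: f(g(1)) = f(6) = 5, f(g(2)) = f(2) = 9, f(g(3)) = f(4) = 2, f(g(4)) = f(7) = 7, f(g(5)) = f(9) = 8, f(g(6)) = f(3) = 6, f(g(7)) = f(1) = 3, f(g(8)) = f(5) = 1, f(g(9)) = f(8) = 4.
Hence fg = [5 9 2 7 8 6 3 1 4].

5 9 2 7 8 6 3 1 4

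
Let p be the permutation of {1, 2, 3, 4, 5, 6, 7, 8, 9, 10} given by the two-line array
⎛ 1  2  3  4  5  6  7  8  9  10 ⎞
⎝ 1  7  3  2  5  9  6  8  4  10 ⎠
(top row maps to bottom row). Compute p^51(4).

2

Tracing 4 → 2 → … returns to 4 after 5 steps, so 4 lies in a 5-cycle (2 7 6 9 4).
Since the cycle has length 5, p^51 acts on it the same as p^1 (51 mod 5 = 1).
Advancing 1 step from 4: 4 → 2.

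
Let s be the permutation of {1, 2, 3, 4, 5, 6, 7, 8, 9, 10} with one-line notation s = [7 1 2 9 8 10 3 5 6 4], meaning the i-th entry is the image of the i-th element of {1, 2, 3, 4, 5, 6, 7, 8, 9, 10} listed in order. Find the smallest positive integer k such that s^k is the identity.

4

Writing s as disjoint cycles, the cycle lengths are 4, 4, 2.
Since disjoint cycles commute, ord(s) = lcm(4, 4, 2) = 4.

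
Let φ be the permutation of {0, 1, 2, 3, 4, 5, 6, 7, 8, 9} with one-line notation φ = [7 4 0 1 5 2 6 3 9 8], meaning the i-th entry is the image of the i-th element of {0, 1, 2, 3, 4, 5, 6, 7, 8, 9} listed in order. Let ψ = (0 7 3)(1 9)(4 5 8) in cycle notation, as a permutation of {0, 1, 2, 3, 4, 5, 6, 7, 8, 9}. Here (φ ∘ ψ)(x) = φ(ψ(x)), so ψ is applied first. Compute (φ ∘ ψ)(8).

5

First apply ψ: ψ(8) = 4, then φ(4) = 5. Thus (φ ∘ ψ)(8) = 5.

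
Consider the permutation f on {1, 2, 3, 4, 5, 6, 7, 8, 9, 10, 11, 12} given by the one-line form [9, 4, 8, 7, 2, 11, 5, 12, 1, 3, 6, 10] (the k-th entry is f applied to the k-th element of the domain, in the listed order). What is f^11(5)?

7

Tracing 5 → 2 → … returns to 5 after 4 steps, so 5 lies in a 4-cycle (2 4 7 5).
Powers repeat with period 4 on this cycle, and 11 mod 4 = 3, so f^11(5) = f^3(5).
Advancing 3 steps from 5: 5 → 2 → 4 → 7.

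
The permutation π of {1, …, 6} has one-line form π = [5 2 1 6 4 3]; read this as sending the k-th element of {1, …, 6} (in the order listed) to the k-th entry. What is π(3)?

1

3 is element number 3 of the domain, and entry number 3 of the one-line form is 1, so π(3) = 1.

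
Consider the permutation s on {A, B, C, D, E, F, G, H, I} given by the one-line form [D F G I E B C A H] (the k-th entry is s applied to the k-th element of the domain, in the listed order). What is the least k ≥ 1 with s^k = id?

Decomposing into disjoint cycles gives cycle lengths 4, 2, 2, 1.
Since disjoint cycles commute, ord(s) = lcm(4, 2, 2) = 4.

4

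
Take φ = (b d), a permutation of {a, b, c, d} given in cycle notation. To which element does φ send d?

Within (b d), d ↦ b.

b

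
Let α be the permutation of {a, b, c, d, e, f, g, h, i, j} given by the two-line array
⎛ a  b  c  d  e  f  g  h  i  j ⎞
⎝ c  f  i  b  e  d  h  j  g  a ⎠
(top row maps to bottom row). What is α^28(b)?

f

Tracing b → f → … returns to b after 3 steps, so b lies in a 3-cycle (b f d).
Since the cycle has length 3, α^28 acts on it the same as α^1 (28 mod 3 = 1).
Advancing 1 step from b: b → f.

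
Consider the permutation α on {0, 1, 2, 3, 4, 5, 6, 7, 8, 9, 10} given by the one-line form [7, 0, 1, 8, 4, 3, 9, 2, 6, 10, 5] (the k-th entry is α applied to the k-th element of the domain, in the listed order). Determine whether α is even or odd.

In disjoint-cycle form the cycle lengths are 6, 4, 1.
A cycle is odd iff its length is even; α has 2 even-length cycles, so sgn(α) = (−1)^2 and α is even.

even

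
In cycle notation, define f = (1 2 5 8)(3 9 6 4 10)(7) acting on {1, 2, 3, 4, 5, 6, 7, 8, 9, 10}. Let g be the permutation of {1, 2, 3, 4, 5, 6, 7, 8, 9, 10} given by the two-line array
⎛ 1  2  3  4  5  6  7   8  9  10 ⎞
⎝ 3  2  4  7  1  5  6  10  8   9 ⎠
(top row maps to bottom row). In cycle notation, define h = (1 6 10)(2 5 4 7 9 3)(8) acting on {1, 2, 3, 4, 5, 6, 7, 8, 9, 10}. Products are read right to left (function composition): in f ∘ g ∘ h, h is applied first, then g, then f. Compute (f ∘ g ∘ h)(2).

2

Chase 2: h(2) = 5; g(5) = 1; f(1) = 2. Hence (f ∘ g ∘ h)(2) = 2.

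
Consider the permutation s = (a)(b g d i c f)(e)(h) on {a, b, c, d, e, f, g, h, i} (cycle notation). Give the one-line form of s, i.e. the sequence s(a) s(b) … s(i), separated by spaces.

a g f i e b d h c

Image by image: a↦a, b↦g, c↦f, d↦i, e↦e, f↦b, g↦d, h↦h, i↦c.
So the one-line form is a g f i e b d h c.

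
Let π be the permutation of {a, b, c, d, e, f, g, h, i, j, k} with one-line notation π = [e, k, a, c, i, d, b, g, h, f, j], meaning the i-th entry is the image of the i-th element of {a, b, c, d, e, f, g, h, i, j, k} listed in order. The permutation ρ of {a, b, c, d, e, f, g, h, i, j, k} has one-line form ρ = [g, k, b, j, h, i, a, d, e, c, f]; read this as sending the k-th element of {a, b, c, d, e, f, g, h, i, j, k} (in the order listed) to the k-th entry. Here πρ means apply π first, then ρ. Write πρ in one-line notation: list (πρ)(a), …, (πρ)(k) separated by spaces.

Chase each element through π then ρ: a → e → h; b → k → f; c → a → g; d → c → b; e → i → e; f → d → j; g → b → k; h → g → a; i → h → d; j → f → i; k → j → c.
So πρ in one-line form is h f g b e j k a d i c.

h f g b e j k a d i c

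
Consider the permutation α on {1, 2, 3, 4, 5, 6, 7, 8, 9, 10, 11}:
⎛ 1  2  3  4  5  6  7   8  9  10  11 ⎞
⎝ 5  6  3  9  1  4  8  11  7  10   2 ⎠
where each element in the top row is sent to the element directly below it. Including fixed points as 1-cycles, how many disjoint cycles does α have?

The cycle decomposition is (1 5)(2 6 4 9 7 8 11)(3)(10), which has 4 cycles (counting 1-cycles).

4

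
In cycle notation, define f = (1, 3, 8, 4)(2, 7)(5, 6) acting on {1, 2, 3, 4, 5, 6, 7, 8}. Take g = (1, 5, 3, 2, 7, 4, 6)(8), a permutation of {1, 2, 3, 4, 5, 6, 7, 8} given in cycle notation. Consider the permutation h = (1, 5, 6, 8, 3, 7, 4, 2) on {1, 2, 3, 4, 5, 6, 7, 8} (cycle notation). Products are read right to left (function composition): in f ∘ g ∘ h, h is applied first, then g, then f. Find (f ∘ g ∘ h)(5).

(f ∘ g ∘ h)(5) = f(g(h(5))). h(5) = 6, then g(6) = 1, then f(1) = 3, so the result is 3.

3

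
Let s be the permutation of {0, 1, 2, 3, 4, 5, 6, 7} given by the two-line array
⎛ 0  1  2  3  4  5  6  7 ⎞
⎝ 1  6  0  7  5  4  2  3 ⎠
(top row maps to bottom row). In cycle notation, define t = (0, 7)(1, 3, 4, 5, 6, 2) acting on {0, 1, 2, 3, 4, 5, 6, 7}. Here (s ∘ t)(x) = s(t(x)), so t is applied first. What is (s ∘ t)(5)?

(s ∘ t)(5) = s(t(5)). t(5) = 6, then s(6) = 2. So (s ∘ t)(5) = 2.

2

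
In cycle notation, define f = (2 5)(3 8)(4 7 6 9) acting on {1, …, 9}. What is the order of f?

4

The cycle type of f is (4, 2, 2, 1).
The order of f is the least common multiple of its cycle lengths: lcm(4, 2, 2) = 4.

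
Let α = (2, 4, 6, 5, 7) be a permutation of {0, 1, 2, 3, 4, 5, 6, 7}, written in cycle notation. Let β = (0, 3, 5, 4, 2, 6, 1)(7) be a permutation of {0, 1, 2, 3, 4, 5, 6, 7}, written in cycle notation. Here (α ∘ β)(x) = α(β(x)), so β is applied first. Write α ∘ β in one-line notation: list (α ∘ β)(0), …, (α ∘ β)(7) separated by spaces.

For each element, apply β then α: 0 → 3 → 3; 1 → 0 → 0; 2 → 6 → 5; 3 → 5 → 7; 4 → 2 → 4; 5 → 4 → 6; 6 → 1 → 1; 7 → 7 → 2.
So α ∘ β in one-line form is 3 0 5 7 4 6 1 2.

3 0 5 7 4 6 1 2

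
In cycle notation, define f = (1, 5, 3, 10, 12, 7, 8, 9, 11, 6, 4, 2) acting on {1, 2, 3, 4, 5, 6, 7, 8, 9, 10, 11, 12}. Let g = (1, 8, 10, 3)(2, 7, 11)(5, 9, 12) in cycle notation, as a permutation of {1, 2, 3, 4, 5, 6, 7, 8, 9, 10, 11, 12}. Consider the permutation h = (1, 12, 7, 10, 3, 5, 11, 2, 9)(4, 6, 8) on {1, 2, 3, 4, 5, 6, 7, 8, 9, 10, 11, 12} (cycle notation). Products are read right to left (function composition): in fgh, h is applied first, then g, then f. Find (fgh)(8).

Chase 8: h(8) = 4; g(4) = 4; f(4) = 2. Hence (fgh)(8) = 2.

2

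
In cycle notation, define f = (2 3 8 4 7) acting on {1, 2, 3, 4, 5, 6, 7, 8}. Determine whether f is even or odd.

The cycle lengths are 5, 1, 1, 1.
A cycle of length ℓ contributes ℓ−1 transpositions, so f is a product of 4 transpositions — even.

even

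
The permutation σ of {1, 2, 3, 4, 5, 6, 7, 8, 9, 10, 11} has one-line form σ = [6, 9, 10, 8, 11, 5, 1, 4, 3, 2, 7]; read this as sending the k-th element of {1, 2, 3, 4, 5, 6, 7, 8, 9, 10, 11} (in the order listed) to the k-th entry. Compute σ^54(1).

Tracing 1 → 6 → … returns to 1 after 5 steps, so 1 lies in a 5-cycle (1 6 5 11 7).
On a 5-cycle, σ^5 is the identity, so σ^54 = σ^4 there (54 ≡ 4 mod 5).
Stepping 4 places around the cycle: 1 → 6 → 5 → 11 → 7.

7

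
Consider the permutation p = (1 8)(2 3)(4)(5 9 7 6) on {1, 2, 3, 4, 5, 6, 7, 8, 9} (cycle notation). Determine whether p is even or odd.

The cycle lengths are 4, 2, 2, 1.
A cycle is odd iff its length is even; p has 3 even-length cycles, so sgn(p) = (−1)^3 and p is odd.

odd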